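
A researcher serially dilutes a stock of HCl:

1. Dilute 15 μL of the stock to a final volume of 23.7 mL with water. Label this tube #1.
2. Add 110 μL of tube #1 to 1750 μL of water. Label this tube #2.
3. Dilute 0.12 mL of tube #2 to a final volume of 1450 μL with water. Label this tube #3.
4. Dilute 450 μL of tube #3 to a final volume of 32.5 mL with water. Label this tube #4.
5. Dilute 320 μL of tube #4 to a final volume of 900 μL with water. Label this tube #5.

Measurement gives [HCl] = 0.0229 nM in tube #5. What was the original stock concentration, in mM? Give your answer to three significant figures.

Step 1: 15 μL brought to 23.7 mL → factor 23700/15 = 1580
Step 2: 110 μL + 1750 μL = 1860 μL total → factor 1860/110 = 16.909
Step 3: 0.12 mL brought to 1450 μL → factor 1.45/0.12 = 12.083
Step 4: 450 μL brought to 32.5 mL → factor 32500/450 = 72.222
Step 5: 320 μL brought to 900 μL → factor 900/320 = 2.8125
Overall dilution factor = 1580 × 16.909 × 12.083 × 72.222 × 2.8125 = 6.5573 × 10^7
Stock = 0.0229 nM × 6.5573 × 10^7 = 1.502 × 10^6 nM = 1.50 mM

1.50 mM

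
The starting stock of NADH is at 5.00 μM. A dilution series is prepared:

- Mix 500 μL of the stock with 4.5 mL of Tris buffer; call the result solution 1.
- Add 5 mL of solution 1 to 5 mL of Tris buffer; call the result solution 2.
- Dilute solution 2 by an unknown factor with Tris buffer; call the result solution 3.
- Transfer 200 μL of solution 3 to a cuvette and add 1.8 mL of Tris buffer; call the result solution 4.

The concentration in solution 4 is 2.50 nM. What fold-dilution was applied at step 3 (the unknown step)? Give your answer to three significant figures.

Step 1: 500 μL + 4.5 mL = 5000 μL total → factor 5000/500 = 10
Step 2: 5 mL + 5 mL = 10 mL total → factor 10/5 = 2
Step 3: unknown factor x
Step 4: 200 μL + 1.8 mL = 2000 μL total → factor 2000/200 = 10
Product of known-step factors = 200
Overall factor = 5.00 μM / (2.50 nM) = 2000
x = 2000 / 200 = 10.0

10.0-fold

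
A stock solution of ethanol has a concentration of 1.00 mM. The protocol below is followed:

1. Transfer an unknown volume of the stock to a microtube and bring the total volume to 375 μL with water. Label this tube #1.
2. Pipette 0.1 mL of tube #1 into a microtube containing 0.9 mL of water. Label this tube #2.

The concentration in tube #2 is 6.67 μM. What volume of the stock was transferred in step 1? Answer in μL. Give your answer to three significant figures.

Step 1: v brought to 375 μL → factor = 375 μL/v
Step 2: 0.1 mL + 0.9 mL = 1 mL total → factor 1/0.1 = 10
Product of known-step factors = 10
Overall factor = 1.00 mM / (6.67 μM) = 149.93
Step-1 factor = 149.93 / 10 = 14.993
v = 375 μL / 14.993 = 25.0 μL

25.0 μL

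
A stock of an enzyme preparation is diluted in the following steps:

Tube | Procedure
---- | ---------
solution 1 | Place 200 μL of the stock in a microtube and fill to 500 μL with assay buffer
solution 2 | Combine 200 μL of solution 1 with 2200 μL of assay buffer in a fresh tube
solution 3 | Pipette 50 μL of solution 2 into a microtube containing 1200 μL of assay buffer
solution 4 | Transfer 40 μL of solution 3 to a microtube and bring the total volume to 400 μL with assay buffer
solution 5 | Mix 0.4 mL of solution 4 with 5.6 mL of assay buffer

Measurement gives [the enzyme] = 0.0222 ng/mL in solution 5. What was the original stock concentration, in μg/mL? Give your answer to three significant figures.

Step 1: 200 μL brought to 500 μL → factor 500/200 = 2.5
Step 2: 200 μL + 2200 μL = 2400 μL total → factor 2400/200 = 12
Step 3: 50 μL + 1200 μL = 1250 μL total → factor 1250/50 = 25
Step 4: 40 μL brought to 400 μL → factor 400/40 = 10
Step 5: 0.4 mL + 5.6 mL = 6 mL total → factor 6/0.4 = 15
Overall dilution factor = 2.5 × 12 × 25 × 10 × 15 = 1.125 × 10^5
Stock = 0.0222 ng/mL × 1.125 × 10^5 = 2498 ng/mL = 2.50 μg/mL

2.50 μg/mL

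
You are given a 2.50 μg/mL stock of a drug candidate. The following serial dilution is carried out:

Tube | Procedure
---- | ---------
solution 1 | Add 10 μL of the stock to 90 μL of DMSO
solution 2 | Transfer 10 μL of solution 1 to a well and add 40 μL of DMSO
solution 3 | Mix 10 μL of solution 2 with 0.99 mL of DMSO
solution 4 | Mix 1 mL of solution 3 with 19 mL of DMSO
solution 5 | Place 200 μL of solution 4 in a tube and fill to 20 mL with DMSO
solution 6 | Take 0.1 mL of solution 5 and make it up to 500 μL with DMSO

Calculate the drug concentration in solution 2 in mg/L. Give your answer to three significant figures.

Step 1: 10 μL + 90 μL = 100 μL total → factor 100/10 = 10
Step 2: 10 μL + 40 μL = 50 μL total → factor 50/10 = 5
Dilution factor through solution 2 = 10 × 5 = 50
[solution 2] = 2.50 μg/mL / 50 = 0.05000 μg/mL = 0.0500 mg/L

0.0500 mg/L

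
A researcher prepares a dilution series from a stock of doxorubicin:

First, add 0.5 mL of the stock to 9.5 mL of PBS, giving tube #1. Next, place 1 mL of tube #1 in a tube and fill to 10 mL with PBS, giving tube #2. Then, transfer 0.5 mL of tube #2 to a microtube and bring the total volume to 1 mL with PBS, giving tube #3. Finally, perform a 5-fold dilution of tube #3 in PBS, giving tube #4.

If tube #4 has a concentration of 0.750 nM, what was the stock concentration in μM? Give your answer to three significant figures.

Step 1: 0.5 mL + 9.5 mL = 10 mL total → factor 10/0.5 = 20
Step 2: 1 mL brought to 10 mL → factor 10/1 = 10
Step 3: 0.5 mL brought to 1 mL → factor 1/0.5 = 2
Step 4: 5-fold → factor 5
Overall dilution factor = 20 × 10 × 2 × 5 = 2000
Stock = 0.750 nM × 2000 = 1500 nM = 1.50 μM

1.50 μM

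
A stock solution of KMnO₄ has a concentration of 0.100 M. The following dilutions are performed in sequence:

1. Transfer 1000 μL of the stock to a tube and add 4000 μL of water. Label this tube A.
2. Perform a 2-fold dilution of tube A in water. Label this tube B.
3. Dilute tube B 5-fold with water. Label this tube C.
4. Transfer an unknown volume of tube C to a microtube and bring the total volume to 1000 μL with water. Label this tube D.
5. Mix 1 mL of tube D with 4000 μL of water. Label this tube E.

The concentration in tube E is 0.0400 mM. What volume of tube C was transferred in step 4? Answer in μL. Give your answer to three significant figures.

100 μL

Step 1: 1000 μL + 4000 μL = 5000 μL total → factor 5000/1000 = 5
Step 2: 2-fold → factor 2
Step 3: 5-fold → factor 5
Step 4: v brought to 1000 μL → factor = 1000 μL/v
Step 5: 1 mL + 4000 μL = 5 mL total → factor 5/1 = 5
Product of known-step factors = 250
Overall factor = 0.100 M / (0.0400 mM) = 2500
Step-4 factor = 2500 / 250 = 10
v = 1000 μL / 10 = 100 μL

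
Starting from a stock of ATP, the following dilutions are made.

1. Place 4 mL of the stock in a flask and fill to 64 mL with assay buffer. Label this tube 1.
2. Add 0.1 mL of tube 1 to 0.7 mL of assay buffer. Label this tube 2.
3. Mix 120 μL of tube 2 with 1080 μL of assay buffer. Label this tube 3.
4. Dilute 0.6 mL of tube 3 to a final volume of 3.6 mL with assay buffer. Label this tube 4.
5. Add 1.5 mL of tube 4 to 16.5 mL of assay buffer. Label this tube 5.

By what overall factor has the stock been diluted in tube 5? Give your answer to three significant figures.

9.22 × 10^4

Step 1: 4 mL brought to 64 mL → factor 64/4 = 16
Step 2: 0.1 mL + 0.7 mL = 0.8 mL total → factor 0.8/0.1 = 8
Step 3: 120 μL + 1080 μL = 1200 μL total → factor 1200/120 = 10
Step 4: 0.6 mL brought to 3.6 mL → factor 3.6/0.6 = 6
Step 5: 1.5 mL + 16.5 mL = 18 mL total → factor 18/1.5 = 12
Overall dilution factor = 16 × 8 × 10 × 6 × 12 = 92160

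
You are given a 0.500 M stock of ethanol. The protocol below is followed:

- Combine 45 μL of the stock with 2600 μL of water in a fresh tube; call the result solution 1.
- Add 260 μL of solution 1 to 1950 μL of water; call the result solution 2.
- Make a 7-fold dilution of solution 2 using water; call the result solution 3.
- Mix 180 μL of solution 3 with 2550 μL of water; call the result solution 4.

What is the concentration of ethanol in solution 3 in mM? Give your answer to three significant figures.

Step 1: 45 μL + 2600 μL = 2645 μL total → factor 2645/45 = 58.778
Step 2: 260 μL + 1950 μL = 2210 μL total → factor 2210/260 = 8.5
Step 3: 7-fold → factor 7
Dilution factor through solution 3 = 58.778 × 8.5 × 7 = 3497.3
[solution 3] = 0.500 M / 3497.3 = 0.0001430 M = 0.143 mM

0.143 mM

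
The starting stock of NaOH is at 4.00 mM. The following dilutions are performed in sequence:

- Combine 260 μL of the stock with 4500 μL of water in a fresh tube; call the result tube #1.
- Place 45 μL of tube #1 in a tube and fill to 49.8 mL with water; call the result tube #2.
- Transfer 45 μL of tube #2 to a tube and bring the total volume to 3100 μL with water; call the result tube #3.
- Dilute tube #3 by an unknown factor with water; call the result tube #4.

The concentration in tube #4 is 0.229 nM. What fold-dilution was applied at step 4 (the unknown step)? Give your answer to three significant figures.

12.5-fold

Step 1: 260 μL + 4500 μL = 4760 μL total → factor 4760/260 = 18.308
Step 2: 45 μL brought to 49.8 mL → factor 49800/45 = 1106.7
Step 3: 45 μL brought to 3100 μL → factor 3100/45 = 68.889
Step 4: unknown factor x
Product of known-step factors = 1.3957 × 10^6
Overall factor = 4.00 mM / (0.229 nM) = 1.7467 × 10^7
x = 1.7467 × 10^7 / 1.3957 × 10^6 = 12.5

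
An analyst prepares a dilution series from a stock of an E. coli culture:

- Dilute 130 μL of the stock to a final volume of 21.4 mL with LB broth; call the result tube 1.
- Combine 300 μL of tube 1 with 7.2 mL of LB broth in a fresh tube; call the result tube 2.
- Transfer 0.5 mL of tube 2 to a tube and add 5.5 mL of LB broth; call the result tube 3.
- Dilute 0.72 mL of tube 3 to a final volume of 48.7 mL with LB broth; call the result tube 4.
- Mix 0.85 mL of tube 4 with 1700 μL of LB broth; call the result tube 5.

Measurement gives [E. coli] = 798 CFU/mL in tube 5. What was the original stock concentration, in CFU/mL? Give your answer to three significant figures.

8.00 × 10^9 CFU/mL

Step 1: 130 μL brought to 21.4 mL → factor 21400/130 = 164.62
Step 2: 300 μL + 7.2 mL = 7500 μL total → factor 7500/300 = 25
Step 3: 0.5 mL + 5.5 mL = 6 mL total → factor 6/0.5 = 12
Step 4: 0.72 mL brought to 48.7 mL → factor 48.7/0.72 = 67.639
Step 5: 0.85 mL + 1700 μL = 2.55 mL total → factor 2.55/0.85 = 3
Overall dilution factor = 164.62 × 25 × 12 × 67.639 × 3 = 1.0021 × 10^7
Stock = 798 CFU/mL × 1.0021 × 10^7 = 8.00 × 10^9 CFU/mL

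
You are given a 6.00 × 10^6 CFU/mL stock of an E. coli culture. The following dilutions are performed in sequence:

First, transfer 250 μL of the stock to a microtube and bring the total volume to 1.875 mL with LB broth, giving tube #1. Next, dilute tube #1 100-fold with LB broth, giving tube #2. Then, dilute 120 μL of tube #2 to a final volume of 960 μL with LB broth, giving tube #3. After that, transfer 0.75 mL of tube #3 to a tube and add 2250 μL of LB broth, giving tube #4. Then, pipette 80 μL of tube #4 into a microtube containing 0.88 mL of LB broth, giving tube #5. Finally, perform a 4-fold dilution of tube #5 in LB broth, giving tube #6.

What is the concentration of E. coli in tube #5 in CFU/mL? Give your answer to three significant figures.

Step 1: 250 μL brought to 1.875 mL → factor 1875/250 = 7.5
Step 2: 100-fold → factor 100
Step 3: 120 μL brought to 960 μL → factor 960/120 = 8
Step 4: 0.75 mL + 2250 μL = 3 mL total → factor 3/0.75 = 4
Step 5: 80 μL + 0.88 mL = 960 μL total → factor 960/80 = 12
Dilution factor through tube #5 = 7.5 × 100 × 8 × 4 × 12 = 2.88 × 10^5
[tube #5] = 6.00 × 10^6 CFU/mL / 2.88 × 10^5 = 20.8 CFU/mL

20.8 CFU/mL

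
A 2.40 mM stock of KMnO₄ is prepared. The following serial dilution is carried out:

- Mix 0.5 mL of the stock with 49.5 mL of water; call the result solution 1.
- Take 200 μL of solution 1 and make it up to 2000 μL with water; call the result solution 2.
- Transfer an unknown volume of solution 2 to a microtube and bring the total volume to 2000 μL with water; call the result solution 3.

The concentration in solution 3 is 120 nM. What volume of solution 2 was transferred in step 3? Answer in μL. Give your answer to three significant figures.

100 μL

Step 1: 0.5 mL + 49.5 mL = 50 mL total → factor 50/0.5 = 100
Step 2: 200 μL brought to 2000 μL → factor 2000/200 = 10
Step 3: v brought to 2000 μL → factor = 2000 μL/v
Product of known-step factors = 1000
Overall factor = 2.40 mM / (120 nM) = 20000
Step-3 factor = 20000 / 1000 = 20
v = 2000 μL / 20 = 100 μL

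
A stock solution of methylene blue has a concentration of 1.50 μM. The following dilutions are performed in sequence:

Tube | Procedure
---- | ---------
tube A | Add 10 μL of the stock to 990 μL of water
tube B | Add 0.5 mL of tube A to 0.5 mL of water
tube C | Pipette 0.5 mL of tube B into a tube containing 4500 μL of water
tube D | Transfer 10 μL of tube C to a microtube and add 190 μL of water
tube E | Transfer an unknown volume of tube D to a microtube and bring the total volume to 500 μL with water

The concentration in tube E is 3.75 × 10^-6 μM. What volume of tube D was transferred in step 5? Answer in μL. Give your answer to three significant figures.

50.0 μL

Step 1: 10 μL + 990 μL = 1000 μL total → factor 1000/10 = 100
Step 2: 0.5 mL + 0.5 mL = 1 mL total → factor 1/0.5 = 2
Step 3: 0.5 mL + 4500 μL = 5 mL total → factor 5/0.5 = 10
Step 4: 10 μL + 190 μL = 200 μL total → factor 200/10 = 20
Step 5: v brought to 500 μL → factor = 500 μL/v
Product of known-step factors = 40000
Overall factor = 1.50 μM / (3.75 × 10^-6 μM) = 4 × 10^5
Step-5 factor = 4 × 10^5 / 40000 = 10
v = 500 μL / 10 = 50.0 μL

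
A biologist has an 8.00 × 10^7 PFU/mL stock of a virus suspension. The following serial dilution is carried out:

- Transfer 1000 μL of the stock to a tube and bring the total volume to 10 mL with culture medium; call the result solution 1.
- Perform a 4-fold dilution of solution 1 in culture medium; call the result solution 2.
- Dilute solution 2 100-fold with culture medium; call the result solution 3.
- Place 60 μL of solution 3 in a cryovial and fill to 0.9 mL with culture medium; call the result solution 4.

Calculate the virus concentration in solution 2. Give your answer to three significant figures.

2.00 × 10^6 PFU/mL

Step 1: 1000 μL brought to 10 mL → factor 10000/1000 = 10
Step 2: 4-fold → factor 4
Dilution factor through solution 2 = 10 × 4 = 40
[solution 2] = 8.00 × 10^7 PFU/mL / 40 = 2.00 × 10^6 PFU/mL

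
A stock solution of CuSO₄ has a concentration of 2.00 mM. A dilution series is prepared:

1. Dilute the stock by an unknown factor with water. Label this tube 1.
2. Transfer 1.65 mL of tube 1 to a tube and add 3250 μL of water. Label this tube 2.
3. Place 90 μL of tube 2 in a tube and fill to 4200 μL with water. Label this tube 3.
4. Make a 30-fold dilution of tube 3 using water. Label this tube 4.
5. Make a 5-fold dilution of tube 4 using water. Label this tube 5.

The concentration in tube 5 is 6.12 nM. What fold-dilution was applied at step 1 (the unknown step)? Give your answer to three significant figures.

15.7-fold

Step 1: unknown factor x
Step 2: 1.65 mL + 3250 μL = 4.9 mL total → factor 4.9/1.65 = 2.9697
Step 3: 90 μL brought to 4200 μL → factor 4200/90 = 46.667
Step 4: 30-fold → factor 30
Step 5: 5-fold → factor 5
Product of known-step factors = 20788
Overall factor = 2.00 mM / (6.12 nM) = 3.268 × 10^5
x = 3.268 × 10^5 / 20788 = 15.7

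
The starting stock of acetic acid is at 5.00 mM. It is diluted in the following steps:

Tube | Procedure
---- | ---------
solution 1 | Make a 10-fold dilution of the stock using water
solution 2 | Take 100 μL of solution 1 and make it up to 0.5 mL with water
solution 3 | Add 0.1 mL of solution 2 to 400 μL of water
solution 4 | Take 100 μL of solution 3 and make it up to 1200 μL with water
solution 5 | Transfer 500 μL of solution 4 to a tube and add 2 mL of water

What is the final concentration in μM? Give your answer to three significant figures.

Step 1: 10-fold → factor 10
Step 2: 100 μL brought to 0.5 mL → factor 500/100 = 5
Step 3: 0.1 mL + 400 μL = 0.5 mL total → factor 0.5/0.1 = 5
Step 4: 100 μL brought to 1200 μL → factor 1200/100 = 12
Step 5: 500 μL + 2 mL = 2500 μL total → factor 2500/500 = 5
Overall dilution factor = 10 × 5 × 5 × 12 × 5 = 15000
Final = 5.00 mM / 15000 = 0.0003333 mM = 0.333 μM

0.333 μM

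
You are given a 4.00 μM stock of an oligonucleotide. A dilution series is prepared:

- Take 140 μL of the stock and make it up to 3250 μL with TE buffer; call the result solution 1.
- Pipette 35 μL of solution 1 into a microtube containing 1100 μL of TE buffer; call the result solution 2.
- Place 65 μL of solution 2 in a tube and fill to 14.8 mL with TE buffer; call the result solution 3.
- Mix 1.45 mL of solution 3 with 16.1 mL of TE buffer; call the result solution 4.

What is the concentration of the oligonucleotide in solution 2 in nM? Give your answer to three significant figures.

5.31 nM

Step 1: 140 μL brought to 3250 μL → factor 3250/140 = 23.214
Step 2: 35 μL + 1100 μL = 1135 μL total → factor 1135/35 = 32.429
Dilution factor through solution 2 = 23.214 × 32.429 = 752.81
[solution 2] = 4.00 μM / 752.81 = 0.005313 μM = 5.31 nM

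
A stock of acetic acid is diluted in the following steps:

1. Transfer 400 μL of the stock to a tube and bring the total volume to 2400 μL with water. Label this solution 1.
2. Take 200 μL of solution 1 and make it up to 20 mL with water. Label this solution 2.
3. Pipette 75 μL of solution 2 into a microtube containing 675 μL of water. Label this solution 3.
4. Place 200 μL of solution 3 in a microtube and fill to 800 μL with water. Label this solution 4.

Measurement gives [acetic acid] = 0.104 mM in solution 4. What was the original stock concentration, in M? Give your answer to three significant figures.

Step 1: 400 μL brought to 2400 μL → factor 2400/400 = 6
Step 2: 200 μL brought to 20 mL → factor 20000/200 = 100
Step 3: 75 μL + 675 μL = 750 μL total → factor 750/75 = 10
Step 4: 200 μL brought to 800 μL → factor 800/200 = 4
Overall dilution factor = 6 × 100 × 10 × 4 = 24000
Stock = 0.104 mM × 24000 = 2496 mM = 2.50 M

2.50 M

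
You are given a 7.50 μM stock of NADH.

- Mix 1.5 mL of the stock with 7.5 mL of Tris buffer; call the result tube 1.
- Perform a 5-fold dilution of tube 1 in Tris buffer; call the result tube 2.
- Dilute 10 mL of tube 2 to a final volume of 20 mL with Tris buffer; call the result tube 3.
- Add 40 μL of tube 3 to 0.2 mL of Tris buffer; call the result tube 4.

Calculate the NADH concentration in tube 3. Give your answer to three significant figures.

Step 1: 1.5 mL + 7.5 mL = 9 mL total → factor 9/1.5 = 6
Step 2: 5-fold → factor 5
Step 3: 10 mL brought to 20 mL → factor 20/10 = 2
Dilution factor through tube 3 = 6 × 5 × 2 = 60
[tube 3] = 7.50 μM / 60 = 0.125 μM

0.125 μM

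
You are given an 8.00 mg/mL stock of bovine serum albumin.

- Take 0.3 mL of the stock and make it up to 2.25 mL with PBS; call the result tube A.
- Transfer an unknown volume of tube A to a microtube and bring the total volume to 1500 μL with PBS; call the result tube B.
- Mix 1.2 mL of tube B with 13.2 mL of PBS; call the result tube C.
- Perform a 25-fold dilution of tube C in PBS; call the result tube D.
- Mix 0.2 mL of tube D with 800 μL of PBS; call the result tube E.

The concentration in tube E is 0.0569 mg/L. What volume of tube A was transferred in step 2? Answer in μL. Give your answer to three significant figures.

120 μL

Step 1: 0.3 mL brought to 2.25 mL → factor 2.25/0.3 = 7.5
Step 2: v brought to 1500 μL → factor = 1500 μL/v
Step 3: 1.2 mL + 13.2 mL = 14.4 mL total → factor 14.4/1.2 = 12
Step 4: 25-fold → factor 25
Step 5: 0.2 mL + 800 μL = 1 mL total → factor 1/0.2 = 5
Product of known-step factors = 11250
Overall factor = 8.00 mg/mL / (0.0569 mg/L) = 1.406 × 10^5
Step-2 factor = 1.406 × 10^5 / 11250 = 12.498
v = 1500 μL / 12.498 = 120 μL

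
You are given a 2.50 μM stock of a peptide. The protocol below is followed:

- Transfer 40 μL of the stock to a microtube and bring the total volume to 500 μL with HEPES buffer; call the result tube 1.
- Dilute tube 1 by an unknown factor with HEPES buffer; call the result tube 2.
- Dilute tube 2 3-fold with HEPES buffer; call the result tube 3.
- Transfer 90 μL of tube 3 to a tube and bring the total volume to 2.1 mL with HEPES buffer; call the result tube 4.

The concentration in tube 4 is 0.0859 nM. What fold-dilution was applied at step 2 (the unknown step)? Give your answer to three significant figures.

Step 1: 40 μL brought to 500 μL → factor 500/40 = 12.5
Step 2: unknown factor x
Step 3: 3-fold → factor 3
Step 4: 90 μL brought to 2.1 mL → factor 2100/90 = 23.333
Product of known-step factors = 875
Overall factor = 2.50 μM / (0.0859 nM) = 29104
x = 29104 / 875 = 33.3

33.3-fold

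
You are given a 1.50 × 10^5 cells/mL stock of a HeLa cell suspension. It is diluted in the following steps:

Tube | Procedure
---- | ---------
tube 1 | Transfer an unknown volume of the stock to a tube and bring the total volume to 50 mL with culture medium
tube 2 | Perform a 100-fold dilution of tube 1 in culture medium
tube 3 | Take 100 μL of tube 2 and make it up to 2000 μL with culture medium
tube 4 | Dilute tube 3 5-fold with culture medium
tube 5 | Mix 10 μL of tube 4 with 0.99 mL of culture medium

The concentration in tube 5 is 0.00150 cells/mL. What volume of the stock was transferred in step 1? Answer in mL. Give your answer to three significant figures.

Step 1: v brought to 50 mL → factor = 50 mL/v
Step 2: 100-fold → factor 100
Step 3: 100 μL brought to 2000 μL → factor 2000/100 = 20
Step 4: 5-fold → factor 5
Step 5: 10 μL + 0.99 mL = 1000 μL total → factor 1000/10 = 100
Product of known-step factors = 1 × 10^6
Overall factor = 1.50 × 10^5 cells/mL / (0.00150 cells/mL) = 1 × 10^8
Step-1 factor = 1 × 10^8 / 1 × 10^6 = 100
v = 50 mL / 100 = 0.500 mL

0.500 mL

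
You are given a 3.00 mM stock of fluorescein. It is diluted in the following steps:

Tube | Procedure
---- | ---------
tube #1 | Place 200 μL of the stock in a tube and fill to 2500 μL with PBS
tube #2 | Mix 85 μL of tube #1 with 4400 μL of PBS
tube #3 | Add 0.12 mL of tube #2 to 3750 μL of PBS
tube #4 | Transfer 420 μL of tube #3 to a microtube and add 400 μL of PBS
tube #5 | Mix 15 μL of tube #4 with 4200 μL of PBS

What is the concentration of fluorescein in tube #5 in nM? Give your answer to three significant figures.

Step 1: 200 μL brought to 2500 μL → factor 2500/200 = 12.5
Step 2: 85 μL + 4400 μL = 4485 μL total → factor 4485/85 = 52.765
Step 3: 0.12 mL + 3750 μL = 3.87 mL total → factor 3.87/0.12 = 32.25
Step 4: 420 μL + 400 μL = 820 μL total → factor 820/420 = 1.9524
Step 5: 15 μL + 4200 μL = 4215 μL total → factor 4215/15 = 281
Overall dilution factor = 12.5 × 52.765 × 32.25 × 1.9524 × 281 = 1.167 × 10^7
Final = 3.00 mM / 1.167 × 10^7 = 2.571 × 10^-7 mM = 0.257 nM

0.257 nM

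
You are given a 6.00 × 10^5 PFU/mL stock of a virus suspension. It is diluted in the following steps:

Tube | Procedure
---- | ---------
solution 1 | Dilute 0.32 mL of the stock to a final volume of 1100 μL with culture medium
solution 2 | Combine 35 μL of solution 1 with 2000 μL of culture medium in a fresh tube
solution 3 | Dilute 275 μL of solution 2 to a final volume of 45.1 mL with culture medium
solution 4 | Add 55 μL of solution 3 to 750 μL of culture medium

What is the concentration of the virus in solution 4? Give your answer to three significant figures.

1.25 PFU/mL

Step 1: 0.32 mL brought to 1100 μL → factor 1.1/0.32 = 3.4375
Step 2: 35 μL + 2000 μL = 2035 μL total → factor 2035/35 = 58.143
Step 3: 275 μL brought to 45.1 mL → factor 45100/275 = 164
Step 4: 55 μL + 750 μL = 805 μL total → factor 805/55 = 14.636
Overall dilution factor = 3.4375 × 58.143 × 164 × 14.636 = 4.7975 × 10^5
Final = 6.00 × 10^5 PFU/mL / 4.7975 × 10^5 = 1.25 PFU/mL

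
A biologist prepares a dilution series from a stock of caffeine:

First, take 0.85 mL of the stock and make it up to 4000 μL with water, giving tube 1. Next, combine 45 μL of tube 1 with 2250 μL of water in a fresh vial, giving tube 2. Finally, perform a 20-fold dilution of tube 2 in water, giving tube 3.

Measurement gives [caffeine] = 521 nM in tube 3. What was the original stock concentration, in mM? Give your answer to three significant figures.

Step 1: 0.85 mL brought to 4000 μL → factor 4/0.85 = 4.7059
Step 2: 45 μL + 2250 μL = 2295 μL total → factor 2295/45 = 51
Step 3: 20-fold → factor 20
Overall dilution factor = 4.7059 × 51 × 20 = 4800
Stock = 521 nM × 4800 = 2.501 × 10^6 nM = 2.50 mM

2.50 mM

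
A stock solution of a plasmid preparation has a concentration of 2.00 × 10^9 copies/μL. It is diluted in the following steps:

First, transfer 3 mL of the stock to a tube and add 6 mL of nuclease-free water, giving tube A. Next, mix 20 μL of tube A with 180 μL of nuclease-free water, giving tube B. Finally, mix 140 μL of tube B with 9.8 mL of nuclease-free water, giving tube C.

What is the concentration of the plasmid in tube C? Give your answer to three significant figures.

9.39 × 10^5 copies/μL

Step 1: 3 mL + 6 mL = 9 mL total → factor 9/3 = 3
Step 2: 20 μL + 180 μL = 200 μL total → factor 200/20 = 10
Step 3: 140 μL + 9.8 mL = 9940 μL total → factor 9940/140 = 71
Dilution factor through tube C = 3 × 10 × 71 = 2130
[tube C] = 2.00 × 10^9 copies/μL / 2130 = 9.39 × 10^5 copies/μL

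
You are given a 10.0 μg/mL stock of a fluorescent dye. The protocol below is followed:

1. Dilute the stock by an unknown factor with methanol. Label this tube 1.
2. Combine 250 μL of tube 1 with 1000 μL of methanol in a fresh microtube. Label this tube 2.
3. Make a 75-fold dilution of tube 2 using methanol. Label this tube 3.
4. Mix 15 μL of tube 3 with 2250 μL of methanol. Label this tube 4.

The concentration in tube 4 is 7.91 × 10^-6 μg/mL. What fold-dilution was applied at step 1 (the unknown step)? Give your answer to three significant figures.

Step 1: unknown factor x
Step 2: 250 μL + 1000 μL = 1250 μL total → factor 1250/250 = 5
Step 3: 75-fold → factor 75
Step 4: 15 μL + 2250 μL = 2265 μL total → factor 2265/15 = 151
Product of known-step factors = 56625
Overall factor = 10.0 μg/mL / (7.91 × 10^-6 μg/mL) = 1.2642 × 10^6
x = 1.2642 × 10^6 / 56625 = 22.3

22.3-fold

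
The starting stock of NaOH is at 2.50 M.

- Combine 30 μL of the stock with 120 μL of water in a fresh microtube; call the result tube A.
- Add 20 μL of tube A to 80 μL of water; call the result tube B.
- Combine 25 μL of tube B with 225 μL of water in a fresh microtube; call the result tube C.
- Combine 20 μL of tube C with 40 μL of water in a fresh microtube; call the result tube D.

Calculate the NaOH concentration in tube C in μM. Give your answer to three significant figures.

Step 1: 30 μL + 120 μL = 150 μL total → factor 150/30 = 5
Step 2: 20 μL + 80 μL = 100 μL total → factor 100/20 = 5
Step 3: 25 μL + 225 μL = 250 μL total → factor 250/25 = 10
Dilution factor through tube C = 5 × 5 × 10 = 250
[tube C] = 2.50 M / 250 = 0.01000 M = 1.00 × 10^4 μM

1.00 × 10^4 μM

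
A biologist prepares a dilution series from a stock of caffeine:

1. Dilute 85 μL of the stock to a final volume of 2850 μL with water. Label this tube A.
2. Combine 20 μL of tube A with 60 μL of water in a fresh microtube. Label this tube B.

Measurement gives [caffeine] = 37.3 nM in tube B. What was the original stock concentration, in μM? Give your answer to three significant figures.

Step 1: 85 μL brought to 2850 μL → factor 2850/85 = 33.529
Step 2: 20 μL + 60 μL = 80 μL total → factor 80/20 = 4
Overall dilution factor = 33.529 × 4 = 134.12
Stock = 37.3 nM × 134.12 = 5003 nM = 5.00 μM

5.00 μM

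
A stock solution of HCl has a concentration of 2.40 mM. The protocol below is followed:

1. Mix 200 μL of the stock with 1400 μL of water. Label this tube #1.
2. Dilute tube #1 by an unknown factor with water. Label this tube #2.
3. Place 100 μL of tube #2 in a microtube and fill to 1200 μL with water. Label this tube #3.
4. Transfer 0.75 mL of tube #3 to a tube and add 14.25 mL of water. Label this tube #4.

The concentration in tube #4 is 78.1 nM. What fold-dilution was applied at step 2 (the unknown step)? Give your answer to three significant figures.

Step 1: 200 μL + 1400 μL = 1600 μL total → factor 1600/200 = 8
Step 2: unknown factor x
Step 3: 100 μL brought to 1200 μL → factor 1200/100 = 12
Step 4: 0.75 mL + 14.25 mL = 15 mL total → factor 15/0.75 = 20
Product of known-step factors = 1920
Overall factor = 2.40 mM / (78.1 nM) = 30730
x = 30730 / 1920 = 16.0

16.0-fold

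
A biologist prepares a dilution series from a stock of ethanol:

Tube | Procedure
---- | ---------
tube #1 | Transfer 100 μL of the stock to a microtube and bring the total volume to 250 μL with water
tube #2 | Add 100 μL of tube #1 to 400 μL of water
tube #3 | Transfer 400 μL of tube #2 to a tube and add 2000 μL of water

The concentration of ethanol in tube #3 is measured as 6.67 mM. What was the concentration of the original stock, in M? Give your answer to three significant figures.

Step 1: 100 μL brought to 250 μL → factor 250/100 = 2.5
Step 2: 100 μL + 400 μL = 500 μL total → factor 500/100 = 5
Step 3: 400 μL + 2000 μL = 2400 μL total → factor 2400/400 = 6
Overall dilution factor = 2.5 × 5 × 6 = 75
Stock = 6.67 mM × 75 = 500.2 mM = 0.500 M

0.500 M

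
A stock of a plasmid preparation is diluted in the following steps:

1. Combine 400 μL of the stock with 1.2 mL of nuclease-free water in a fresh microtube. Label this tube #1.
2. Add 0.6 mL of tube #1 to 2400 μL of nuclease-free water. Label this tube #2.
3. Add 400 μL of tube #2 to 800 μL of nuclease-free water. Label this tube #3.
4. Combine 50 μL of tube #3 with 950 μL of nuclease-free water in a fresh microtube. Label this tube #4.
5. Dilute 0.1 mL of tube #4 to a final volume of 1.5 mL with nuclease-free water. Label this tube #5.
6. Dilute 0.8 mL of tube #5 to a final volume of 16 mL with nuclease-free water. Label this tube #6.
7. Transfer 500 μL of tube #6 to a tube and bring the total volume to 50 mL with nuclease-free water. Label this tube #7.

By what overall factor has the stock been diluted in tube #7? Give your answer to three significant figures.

Step 1: 400 μL + 1.2 mL = 1600 μL total → factor 1600/400 = 4
Step 2: 0.6 mL + 2400 μL = 3 mL total → factor 3/0.6 = 5
Step 3: 400 μL + 800 μL = 1200 μL total → factor 1200/400 = 3
Step 4: 50 μL + 950 μL = 1000 μL total → factor 1000/50 = 20
Step 5: 0.1 mL brought to 1.5 mL → factor 1.5/0.1 = 15
Step 6: 0.8 mL brought to 16 mL → factor 16/0.8 = 20
Step 7: 500 μL brought to 50 mL → factor 50000/500 = 100
Overall dilution factor = 4 × 5 × 3 × 20 × 15 × 20 × 100 = 3.6 × 10^7

3.60 × 10^7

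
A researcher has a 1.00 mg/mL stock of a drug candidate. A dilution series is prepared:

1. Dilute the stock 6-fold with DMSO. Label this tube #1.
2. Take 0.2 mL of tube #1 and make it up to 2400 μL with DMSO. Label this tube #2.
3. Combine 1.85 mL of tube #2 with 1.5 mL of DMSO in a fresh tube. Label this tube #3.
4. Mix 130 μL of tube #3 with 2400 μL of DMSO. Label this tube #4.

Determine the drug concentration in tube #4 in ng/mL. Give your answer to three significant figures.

Step 1: 6-fold → factor 6
Step 2: 0.2 mL brought to 2400 μL → factor 2.4/0.2 = 12
Step 3: 1.85 mL + 1.5 mL = 3.35 mL total → factor 3.35/1.85 = 1.8108
Step 4: 130 μL + 2400 μL = 2530 μL total → factor 2530/130 = 19.462
Overall dilution factor = 6 × 12 × 1.8108 × 19.462 = 2537.4
Final = 1.00 mg/mL / 2537.4 = 0.0003941 mg/mL = 394 ng/mL

394 ng/mL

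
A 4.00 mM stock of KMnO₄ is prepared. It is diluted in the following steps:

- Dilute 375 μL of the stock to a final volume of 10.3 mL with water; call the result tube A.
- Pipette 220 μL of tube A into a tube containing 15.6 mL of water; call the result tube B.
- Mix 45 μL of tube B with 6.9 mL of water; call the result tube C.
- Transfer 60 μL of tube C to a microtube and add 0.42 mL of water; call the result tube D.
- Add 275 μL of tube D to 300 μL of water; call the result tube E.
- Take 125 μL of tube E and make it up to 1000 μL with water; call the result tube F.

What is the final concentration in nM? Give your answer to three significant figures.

0.0981 nM

Step 1: 375 μL brought to 10.3 mL → factor 10300/375 = 27.467
Step 2: 220 μL + 15.6 mL = 15820 μL total → factor 15820/220 = 71.909
Step 3: 45 μL + 6.9 mL = 6945 μL total → factor 6945/45 = 154.33
Step 4: 60 μL + 0.42 mL = 480 μL total → factor 480/60 = 8
Step 5: 275 μL + 300 μL = 575 μL total → factor 575/275 = 2.0909
Step 6: 125 μL brought to 1000 μL → factor 1000/125 = 8
Overall dilution factor = 27.467 × 71.909 × 154.33 × 8 × 2.0909 × 8 = 4.0791 × 10^7
Final = 4.00 mM / 4.0791 × 10^7 = 9.806 × 10^-8 mM = 0.0981 nM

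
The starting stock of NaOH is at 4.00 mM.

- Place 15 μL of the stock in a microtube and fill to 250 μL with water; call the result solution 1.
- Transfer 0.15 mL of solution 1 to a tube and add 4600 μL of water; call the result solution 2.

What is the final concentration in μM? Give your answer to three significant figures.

7.58 μM

Step 1: 15 μL brought to 250 μL → factor 250/15 = 16.667
Step 2: 0.15 mL + 4600 μL = 4.75 mL total → factor 4.75/0.15 = 31.667
Overall dilution factor = 16.667 × 31.667 = 527.78
Final = 4.00 mM / 527.78 = 0.007579 mM = 7.58 μM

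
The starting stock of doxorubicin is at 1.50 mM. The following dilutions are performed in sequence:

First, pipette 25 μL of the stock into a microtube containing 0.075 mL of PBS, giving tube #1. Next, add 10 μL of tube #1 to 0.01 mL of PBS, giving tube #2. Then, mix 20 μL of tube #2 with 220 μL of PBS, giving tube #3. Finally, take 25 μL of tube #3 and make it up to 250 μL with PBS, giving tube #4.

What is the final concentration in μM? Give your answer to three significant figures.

Step 1: 25 μL + 0.075 mL = 100 μL total → factor 100/25 = 4
Step 2: 10 μL + 0.01 mL = 20 μL total → factor 20/10 = 2
Step 3: 20 μL + 220 μL = 240 μL total → factor 240/20 = 12
Step 4: 25 μL brought to 250 μL → factor 250/25 = 10
Overall dilution factor = 4 × 2 × 12 × 10 = 960
Final = 1.50 mM / 960 = 0.001563 mM = 1.56 μM

1.56 μM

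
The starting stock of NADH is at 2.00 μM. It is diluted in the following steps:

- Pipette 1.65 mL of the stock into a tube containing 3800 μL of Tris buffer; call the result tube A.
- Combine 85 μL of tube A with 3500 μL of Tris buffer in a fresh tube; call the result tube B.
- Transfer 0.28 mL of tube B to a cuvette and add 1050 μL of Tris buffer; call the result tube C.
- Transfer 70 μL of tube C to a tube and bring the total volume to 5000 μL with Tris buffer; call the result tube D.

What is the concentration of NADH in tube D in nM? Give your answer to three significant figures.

0.0423 nM

Step 1: 1.65 mL + 3800 μL = 5.45 mL total → factor 5.45/1.65 = 3.303
Step 2: 85 μL + 3500 μL = 3585 μL total → factor 3585/85 = 42.176
Step 3: 0.28 mL + 1050 μL = 1.33 mL total → factor 1.33/0.28 = 4.75
Step 4: 70 μL brought to 5000 μL → factor 5000/70 = 71.429
Overall dilution factor = 3.303 × 42.176 × 4.75 × 71.429 = 47266
Final = 2.00 μM / 47266 = 4.231 × 10^-5 μM = 0.0423 nM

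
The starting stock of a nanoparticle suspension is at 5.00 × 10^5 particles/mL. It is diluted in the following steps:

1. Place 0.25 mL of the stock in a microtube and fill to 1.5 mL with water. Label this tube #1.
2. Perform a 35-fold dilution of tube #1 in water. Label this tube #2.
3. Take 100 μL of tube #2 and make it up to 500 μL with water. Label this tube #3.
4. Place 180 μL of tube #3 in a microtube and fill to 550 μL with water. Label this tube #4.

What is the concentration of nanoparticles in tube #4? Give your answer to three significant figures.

Step 1: 0.25 mL brought to 1.5 mL → factor 1.5/0.25 = 6
Step 2: 35-fold → factor 35
Step 3: 100 μL brought to 500 μL → factor 500/100 = 5
Step 4: 180 μL brought to 550 μL → factor 550/180 = 3.0556
Overall dilution factor = 6 × 35 × 5 × 3.0556 = 3208.3
Final = 5.00 × 10^5 particles/mL / 3208.3 = 156 particles/mL

156 particles/mL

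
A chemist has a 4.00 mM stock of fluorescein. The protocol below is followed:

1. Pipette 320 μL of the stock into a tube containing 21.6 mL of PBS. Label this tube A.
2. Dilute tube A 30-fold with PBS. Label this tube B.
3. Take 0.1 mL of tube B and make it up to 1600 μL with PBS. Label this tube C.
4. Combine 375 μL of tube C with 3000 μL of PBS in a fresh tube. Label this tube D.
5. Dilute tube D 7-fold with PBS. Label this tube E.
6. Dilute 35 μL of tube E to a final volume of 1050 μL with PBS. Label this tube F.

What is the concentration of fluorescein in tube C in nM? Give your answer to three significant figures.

Step 1: 320 μL + 21.6 mL = 21920 μL total → factor 21920/320 = 68.5
Step 2: 30-fold → factor 30
Step 3: 0.1 mL brought to 1600 μL → factor 1.6/0.1 = 16
Dilution factor through tube C = 68.5 × 30 × 16 = 32880
[tube C] = 4.00 mM / 32880 = 0.0001217 mM = 122 nM

122 nM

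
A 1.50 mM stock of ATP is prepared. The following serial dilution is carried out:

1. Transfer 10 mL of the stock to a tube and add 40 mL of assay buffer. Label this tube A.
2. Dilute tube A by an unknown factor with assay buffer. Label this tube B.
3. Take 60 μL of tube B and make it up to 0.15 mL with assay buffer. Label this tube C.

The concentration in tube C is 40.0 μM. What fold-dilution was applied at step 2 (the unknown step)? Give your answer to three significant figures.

3.00-fold

Step 1: 10 mL + 40 mL = 50 mL total → factor 50/10 = 5
Step 2: unknown factor x
Step 3: 60 μL brought to 0.15 mL → factor 150/60 = 2.5
Product of known-step factors = 12.5
Overall factor = 1.50 mM / (40.0 μM) = 37.5
x = 37.5 / 12.5 = 3.00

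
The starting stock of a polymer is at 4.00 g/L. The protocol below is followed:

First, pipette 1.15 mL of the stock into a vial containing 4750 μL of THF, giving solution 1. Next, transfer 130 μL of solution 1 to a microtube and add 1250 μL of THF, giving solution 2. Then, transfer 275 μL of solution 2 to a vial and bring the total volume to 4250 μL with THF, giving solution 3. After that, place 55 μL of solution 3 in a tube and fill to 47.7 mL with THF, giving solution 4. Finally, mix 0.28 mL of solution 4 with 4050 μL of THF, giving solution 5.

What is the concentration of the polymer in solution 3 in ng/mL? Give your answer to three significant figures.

4.75 × 10^3 ng/mL

Step 1: 1.15 mL + 4750 μL = 5.9 mL total → factor 5.9/1.15 = 5.1304
Step 2: 130 μL + 1250 μL = 1380 μL total → factor 1380/130 = 10.615
Step 3: 275 μL brought to 4250 μL → factor 4250/275 = 15.455
Dilution factor through solution 3 = 5.1304 × 10.615 × 15.455 = 841.68
[solution 3] = 4.00 g/L / 841.68 = 0.004752 g/L = 4.75 × 10^3 ng/mL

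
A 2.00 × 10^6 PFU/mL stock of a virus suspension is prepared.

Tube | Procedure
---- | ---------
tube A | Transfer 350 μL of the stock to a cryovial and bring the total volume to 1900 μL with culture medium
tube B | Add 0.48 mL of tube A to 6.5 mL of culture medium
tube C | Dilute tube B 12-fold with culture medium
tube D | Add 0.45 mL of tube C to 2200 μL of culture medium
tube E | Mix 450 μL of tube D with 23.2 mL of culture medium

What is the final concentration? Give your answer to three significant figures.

6.82 PFU/mL

Step 1: 350 μL brought to 1900 μL → factor 1900/350 = 5.4286
Step 2: 0.48 mL + 6.5 mL = 6.98 mL total → factor 6.98/0.48 = 14.542
Step 3: 12-fold → factor 12
Step 4: 0.45 mL + 2200 μL = 2.65 mL total → factor 2.65/0.45 = 5.8889
Step 5: 450 μL + 23.2 mL = 23650 μL total → factor 23650/450 = 52.556
Overall dilution factor = 5.4286 × 14.542 × 12 × 5.8889 × 52.556 = 2.9318 × 10^5
Final = 2.00 × 10^6 PFU/mL / 2.9318 × 10^5 = 6.82 PFU/mL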